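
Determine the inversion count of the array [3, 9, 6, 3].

Finding inversions in [3, 9, 6, 3]:

(1, 2): arr[1]=9 > arr[2]=6
(1, 3): arr[1]=9 > arr[3]=3
(2, 3): arr[2]=6 > arr[3]=3

Total inversions: 3

The array has 3 inversion(s): (1,2), (1,3), (2,3). Each pair (i,j) satisfies i < j and arr[i] > arr[j].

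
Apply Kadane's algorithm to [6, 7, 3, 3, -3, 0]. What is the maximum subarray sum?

Using Kadane's algorithm on [6, 7, 3, 3, -3, 0]:

Scanning through the array:
Position 1 (value 7): max_ending_here = 13, max_so_far = 13
Position 2 (value 3): max_ending_here = 16, max_so_far = 16
Position 3 (value 3): max_ending_here = 19, max_so_far = 19
Position 4 (value -3): max_ending_here = 16, max_so_far = 19
Position 5 (value 0): max_ending_here = 16, max_so_far = 19

Maximum subarray: [6, 7, 3, 3]
Maximum sum: 19

The maximum subarray is [6, 7, 3, 3] with sum 19. This subarray runs from index 0 to index 3.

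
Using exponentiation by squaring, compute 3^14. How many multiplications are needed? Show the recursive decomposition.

Computing 3^14 by squaring (build up from 3^1; each line after the first costs one multiplication):

3^1 = 3
3^2 = (3^1)^2 = 3^2 = 9
3^3 = 3 * 3^2 = 3 * 9 = 27
3^6 = (3^3)^2 = 27^2 = 729
3^7 = 3 * 3^6 = 3 * 729 = 2187
3^14 = (3^7)^2 = 2187^2 = 4782969

Result: 4782969
Multiplications needed: 5 (5 lines after 3^1)

3^14 = 4782969. Using exponentiation by squaring, this requires 5 multiplications. The key idea: if the exponent is even, square the half-power; if odd, multiply by the base once.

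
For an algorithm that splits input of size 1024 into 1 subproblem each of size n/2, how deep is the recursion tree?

For divide and conquer with division factor 2:

Problem sizes at each level:
Level 0: 1024
Level 1: 512
Level 2: 256
Level 3: 128
Level 4: 64
Level 5: 32
Level 6: 16
Level 7: 8
Level 8: 4
Level 9: 2
Level 10: 1

The root is level 0 and the size-1 base case is level 10 (the tree spans levels 0 through 10, i.e. 11 levels counting the root), so the depth is the number of divisions: log_2(1024) = 10

The recursion tree depth is log_2(1024) = 10. At each level, the problem size is divided by 2, so it takes 10 divisions to reduce to a base case of size 1. The algorithm makes 1 recursive call at each level.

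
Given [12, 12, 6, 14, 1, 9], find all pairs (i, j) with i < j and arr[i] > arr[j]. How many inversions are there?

Finding inversions in [12, 12, 6, 14, 1, 9]:

(0, 2): arr[0]=12 > arr[2]=6
(0, 4): arr[0]=12 > arr[4]=1
(0, 5): arr[0]=12 > arr[5]=9
(1, 2): arr[1]=12 > arr[2]=6
(1, 4): arr[1]=12 > arr[4]=1
(1, 5): arr[1]=12 > arr[5]=9
(2, 4): arr[2]=6 > arr[4]=1
(3, 4): arr[3]=14 > arr[4]=1
(3, 5): arr[3]=14 > arr[5]=9

Total inversions: 9

The array has 9 inversion(s): (0,2), (0,4), (0,5), (1,2), (1,4), (1,5), (2,4), (3,4), (3,5). Each pair (i,j) satisfies i < j and arr[i] > arr[j].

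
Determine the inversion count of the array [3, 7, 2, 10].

Finding inversions in [3, 7, 2, 10]:

(0, 2): arr[0]=3 > arr[2]=2
(1, 2): arr[1]=7 > arr[2]=2

Total inversions: 2

The array has 2 inversion(s): (0,2), (1,2). Each pair (i,j) satisfies i < j and arr[i] > arr[j].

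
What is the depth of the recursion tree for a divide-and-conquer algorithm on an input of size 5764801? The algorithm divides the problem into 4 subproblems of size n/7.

For divide and conquer with division factor 7:

Problem sizes at each level:
Level 0: 5764801
Level 1: 823543
Level 2: 117649
Level 3: 16807
Level 4: 2401
Level 5: 343
Level 6: 49
Level 7: 7
Level 8: 1

The root is level 0 and the size-1 base case is level 8 (the tree spans levels 0 through 8, i.e. 9 levels counting the root), so the depth is the number of divisions: log_7(5764801) = 8

The recursion tree depth is log_7(5764801) = 8. At each level, the problem size is divided by 7, so it takes 8 divisions to reduce to a base case of size 1. The algorithm makes 4 recursive calls at each level.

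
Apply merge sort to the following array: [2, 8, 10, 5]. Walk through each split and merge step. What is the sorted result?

Merge sort trace:

Split: [2, 8, 10, 5] -> [2, 8] and [10, 5]
  Split: [2, 8] -> [2] and [8]
  Merge: [2] + [8] -> [2, 8]
  Split: [10, 5] -> [10] and [5]
  Merge: [10] + [5] -> [5, 10]
Merge: [2, 8] + [5, 10] -> [2, 5, 8, 10]

Final sorted array: [2, 5, 8, 10]

The merge sort proceeds by recursively splitting the array and merging sorted halves.
After all merges, the sorted array is [2, 5, 8, 10].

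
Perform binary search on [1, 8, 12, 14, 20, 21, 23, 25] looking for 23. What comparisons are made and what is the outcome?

Binary search for 23 in [1, 8, 12, 14, 20, 21, 23, 25]:

lo=0, hi=7, mid=3, arr[mid]=14 -> 14 < 23, search right half
lo=4, hi=7, mid=5, arr[mid]=21 -> 21 < 23, search right half
lo=6, hi=7, mid=6, arr[mid]=23 -> Found target at index 6!

Binary search finds 23 at index 6 after 3 comparisons. The search repeatedly halves the search space by comparing with the middle element.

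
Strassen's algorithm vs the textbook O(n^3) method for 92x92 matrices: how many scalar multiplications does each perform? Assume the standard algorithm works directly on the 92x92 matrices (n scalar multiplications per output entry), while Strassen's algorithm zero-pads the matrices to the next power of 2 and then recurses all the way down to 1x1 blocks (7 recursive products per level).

Matrix multiplication for 92x92 matrices:

Strassen's algorithm requires power-of-2 dimensions. Pad 92x92 to 128x128 (next power of 2).

Standard algorithm: 92^3 = 778688 multiplications
Strassen's algorithm: 7^(log2(128)) = 7^7 = 823543 multiplications
Difference: 778688 - 823543 = -44855 (Strassen uses MORE here due to padding overhead — for small or just-over-power-of-2 n, padding can outweigh the per-level savings)

Standard: 778688 multiplications (92^3). Strassen: 823543 multiplications (7^7, after padding to 128x128). Strassen reduces 8 recursive multiplications to 7 at each level.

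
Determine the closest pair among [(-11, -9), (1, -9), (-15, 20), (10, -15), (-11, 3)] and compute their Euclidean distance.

Computing all pairwise distances among 5 points:

d((-11, -9), (1, -9)) = 12.0
d((-11, -9), (-15, 20)) = 29.2746
d((-11, -9), (10, -15)) = 21.8403
d((-11, -9), (-11, 3)) = 12.0
d((1, -9), (-15, 20)) = 33.121
d((1, -9), (10, -15)) = 10.8167 <-- minimum
d((1, -9), (-11, 3)) = 16.9706
d((-15, 20), (10, -15)) = 43.0116
d((-15, 20), (-11, 3)) = 17.4642
d((10, -15), (-11, 3)) = 27.6586

Closest pair: (1, -9) and (10, -15) with distance 10.8167

The closest pair is (1, -9) and (10, -15) with Euclidean distance 10.8167. For 5 points, brute-force pairwise comparison is shown above. For large n, the divide-and-conquer algorithm (sort by x, recurse on halves, check the dividing strip) achieves O(n log n).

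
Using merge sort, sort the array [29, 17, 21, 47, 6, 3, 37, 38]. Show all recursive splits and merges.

Merge sort trace:

Split: [29, 17, 21, 47, 6, 3, 37, 38] -> [29, 17, 21, 47] and [6, 3, 37, 38]
  Split: [29, 17, 21, 47] -> [29, 17] and [21, 47]
    Split: [29, 17] -> [29] and [17]
    Merge: [29] + [17] -> [17, 29]
    Split: [21, 47] -> [21] and [47]
    Merge: [21] + [47] -> [21, 47]
  Merge: [17, 29] + [21, 47] -> [17, 21, 29, 47]
  Split: [6, 3, 37, 38] -> [6, 3] and [37, 38]
    Split: [6, 3] -> [6] and [3]
    Merge: [6] + [3] -> [3, 6]
    Split: [37, 38] -> [37] and [38]
    Merge: [37] + [38] -> [37, 38]
  Merge: [3, 6] + [37, 38] -> [3, 6, 37, 38]
Merge: [17, 21, 29, 47] + [3, 6, 37, 38] -> [3, 6, 17, 21, 29, 37, 38, 47]

Final sorted array: [3, 6, 17, 21, 29, 37, 38, 47]

The merge sort proceeds by recursively splitting the array and merging sorted halves.
After all merges, the sorted array is [3, 6, 17, 21, 29, 37, 38, 47].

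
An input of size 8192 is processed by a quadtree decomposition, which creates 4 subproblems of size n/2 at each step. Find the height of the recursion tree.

For divide and conquer with division factor 2:

Problem sizes at each level:
Level 0: 8192
Level 1: 4096
Level 2: 2048
Level 3: 1024
Level 4: 512
Level 5: 256
Level 6: 128
Level 7: 64
Level 8: 32
Level 9: 16
Level 10: 8
Level 11: 4
Level 12: 2
Level 13: 1

The root is level 0 and the size-1 base case is level 13 (the tree spans levels 0 through 13, i.e. 14 levels counting the root), so the depth is the number of divisions: log_2(8192) = 13

The recursion tree depth is log_2(8192) = 13. At each level, the problem size is divided by 2, so it takes 13 divisions to reduce to a base case of size 1. The algorithm makes 4 recursive calls at each level.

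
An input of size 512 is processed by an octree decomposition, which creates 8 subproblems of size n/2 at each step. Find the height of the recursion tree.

For divide and conquer with division factor 2:

Problem sizes at each level:
Level 0: 512
Level 1: 256
Level 2: 128
Level 3: 64
Level 4: 32
Level 5: 16
Level 6: 8
Level 7: 4
Level 8: 2
Level 9: 1

The root is level 0 and the size-1 base case is level 9 (the tree spans levels 0 through 9, i.e. 10 levels counting the root), so the depth is the number of divisions: log_2(512) = 9

The recursion tree depth is log_2(512) = 9. At each level, the problem size is divided by 2, so it takes 9 divisions to reduce to a base case of size 1. The algorithm makes 8 recursive calls at each level.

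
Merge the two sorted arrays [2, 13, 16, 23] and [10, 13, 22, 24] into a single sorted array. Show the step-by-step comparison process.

Merging process:

Compare 2 vs 10: take 2 from left. Merged: [2]
Compare 13 vs 10: take 10 from right. Merged: [2, 10]
Compare 13 vs 13: take 13 from left. Merged: [2, 10, 13]
Compare 16 vs 13: take 13 from right. Merged: [2, 10, 13, 13]
Compare 16 vs 22: take 16 from left. Merged: [2, 10, 13, 13, 16]
Compare 23 vs 22: take 22 from right. Merged: [2, 10, 13, 13, 16, 22]
Compare 23 vs 24: take 23 from left. Merged: [2, 10, 13, 13, 16, 22, 23]
Append remaining from right: [24]. Merged: [2, 10, 13, 13, 16, 22, 23, 24]

Final merged array: [2, 10, 13, 13, 16, 22, 23, 24]
Total comparisons: 7

The merged array is [2, 10, 13, 13, 16, 22, 23, 24], requiring 7 comparisons. The merge step runs in O(n) time where n is the total number of elements.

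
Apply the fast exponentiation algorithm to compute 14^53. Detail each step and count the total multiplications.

Computing 14^53 by squaring (build up from 14^1; each line after the first costs one multiplication):

14^1 = 14
14^2 = (14^1)^2 = 14^2 = 196
14^3 = 14 * 14^2 = 14 * 196 = 2744
14^6 = (14^3)^2 = 2744^2 = 7529536
14^12 = (14^6)^2 = 7529536^2 = 56693912375296
14^13 = 14 * 14^12 = 14 * 56693912375296 = 793714773254144
14^26 = (14^13)^2 = 793714773254144^2 = 629983141281877223603213172736
14^52 = (14^26)^2 = 629983141281877223603213172736^2 = 396878758299381678483277913691857524931552116018231373725696
14^53 = 14 * 14^52 = 14 * 396878758299381678483277913691857524931552116018231373725696 = 5556302616191343498765890791686005349041729624255239232159744

Result: 5556302616191343498765890791686005349041729624255239232159744
Multiplications needed: 8 (8 lines after 14^1)

14^53 = 5556302616191343498765890791686005349041729624255239232159744. Using exponentiation by squaring, this requires 8 multiplications. The key idea: if the exponent is even, square the half-power; if odd, multiply by the base once.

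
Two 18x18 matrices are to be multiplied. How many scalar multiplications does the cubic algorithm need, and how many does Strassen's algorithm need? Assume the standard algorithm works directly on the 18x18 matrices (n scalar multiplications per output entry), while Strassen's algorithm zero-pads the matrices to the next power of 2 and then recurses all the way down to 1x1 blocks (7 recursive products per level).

Matrix multiplication for 18x18 matrices:

Strassen's algorithm requires power-of-2 dimensions. Pad 18x18 to 32x32 (next power of 2).

Standard algorithm: 18^3 = 5832 multiplications
Strassen's algorithm: 7^(log2(32)) = 7^5 = 16807 multiplications
Difference: 5832 - 16807 = -10975 (Strassen uses MORE here due to padding overhead — for small or just-over-power-of-2 n, padding can outweigh the per-level savings)

Standard: 5832 multiplications (18^3). Strassen: 16807 multiplications (7^5, after padding to 32x32). Strassen reduces 8 recursive multiplications to 7 at each level.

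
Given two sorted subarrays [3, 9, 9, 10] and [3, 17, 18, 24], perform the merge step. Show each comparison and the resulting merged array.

Merging process:

Compare 3 vs 3: take 3 from left. Merged: [3]
Compare 9 vs 3: take 3 from right. Merged: [3, 3]
Compare 9 vs 17: take 9 from left. Merged: [3, 3, 9]
Compare 9 vs 17: take 9 from left. Merged: [3, 3, 9, 9]
Compare 10 vs 17: take 10 from left. Merged: [3, 3, 9, 9, 10]
Append remaining from right: [17, 18, 24]. Merged: [3, 3, 9, 9, 10, 17, 18, 24]

Final merged array: [3, 3, 9, 9, 10, 17, 18, 24]
Total comparisons: 5

The merged array is [3, 3, 9, 9, 10, 17, 18, 24], requiring 5 comparisons. The merge step runs in O(n) time where n is the total number of elements.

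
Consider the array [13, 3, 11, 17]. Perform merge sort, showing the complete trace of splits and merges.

Merge sort trace:

Split: [13, 3, 11, 17] -> [13, 3] and [11, 17]
  Split: [13, 3] -> [13] and [3]
  Merge: [13] + [3] -> [3, 13]
  Split: [11, 17] -> [11] and [17]
  Merge: [11] + [17] -> [11, 17]
Merge: [3, 13] + [11, 17] -> [3, 11, 13, 17]

Final sorted array: [3, 11, 13, 17]

The merge sort proceeds by recursively splitting the array and merging sorted halves.
After all merges, the sorted array is [3, 11, 13, 17].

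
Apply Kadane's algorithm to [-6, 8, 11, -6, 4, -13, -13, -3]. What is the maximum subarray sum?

Using Kadane's algorithm on [-6, 8, 11, -6, 4, -13, -13, -3]:

Scanning through the array:
Position 1 (value 8): max_ending_here = 8, max_so_far = 8
Position 2 (value 11): max_ending_here = 19, max_so_far = 19
Position 3 (value -6): max_ending_here = 13, max_so_far = 19
Position 4 (value 4): max_ending_here = 17, max_so_far = 19
Position 5 (value -13): max_ending_here = 4, max_so_far = 19
Position 6 (value -13): max_ending_here = -9, max_so_far = 19
Position 7 (value -3): max_ending_here = -3, max_so_far = 19

Maximum subarray: [8, 11]
Maximum sum: 19

The maximum subarray is [8, 11] with sum 19. This subarray runs from index 1 to index 2.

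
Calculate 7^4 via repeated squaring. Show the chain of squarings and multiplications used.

Computing 7^4 by squaring (build up from 7^1; each line after the first costs one multiplication):

7^1 = 7
7^2 = (7^1)^2 = 7^2 = 49
7^4 = (7^2)^2 = 49^2 = 2401

Result: 2401
Multiplications needed: 2 (2 lines after 7^1)

7^4 = 2401. Using exponentiation by squaring, this requires 2 multiplications. The key idea: if the exponent is even, square the half-power; if odd, multiply by the base once.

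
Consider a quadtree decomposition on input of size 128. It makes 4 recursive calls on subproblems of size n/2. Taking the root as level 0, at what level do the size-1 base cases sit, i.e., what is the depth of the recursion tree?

For divide and conquer with division factor 2:

Problem sizes at each level:
Level 0: 128
Level 1: 64
Level 2: 32
Level 3: 16
Level 4: 8
Level 5: 4
Level 6: 2
Level 7: 1

The root is level 0 and the size-1 base case is level 7 (the tree spans levels 0 through 7, i.e. 8 levels counting the root), so the depth is the number of divisions: log_2(128) = 7

The recursion tree depth is log_2(128) = 7. At each level, the problem size is divided by 2, so it takes 7 divisions to reduce to a base case of size 1. The algorithm makes 4 recursive calls at each level.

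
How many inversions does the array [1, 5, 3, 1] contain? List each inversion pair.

Finding inversions in [1, 5, 3, 1]:

(1, 2): arr[1]=5 > arr[2]=3
(1, 3): arr[1]=5 > arr[3]=1
(2, 3): arr[2]=3 > arr[3]=1

Total inversions: 3

The array has 3 inversion(s): (1,2), (1,3), (2,3). Each pair (i,j) satisfies i < j and arr[i] > arr[j].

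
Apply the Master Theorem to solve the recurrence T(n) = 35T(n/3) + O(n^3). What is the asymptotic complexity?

Master Theorem for T(n) = 35T(n/3) + O(n^3):

a = 35, b = 3, c = 3
log_b(a) = log_3(35) = 3.2362

Case 1: c = 3 < log_3(35) = 3.2362
T(n) = O(n^(log_3 35))

For T(n) = 35T(n/3) + O(n^3): log_3(35) = 3.2362. This is Case 1 of the Master Theorem (c < log_b(a), work dominated by leaves), giving O(n^(log_3 35)).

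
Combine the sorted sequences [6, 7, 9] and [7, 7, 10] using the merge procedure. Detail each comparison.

Merging process:

Compare 6 vs 7: take 6 from left. Merged: [6]
Compare 7 vs 7: take 7 from left. Merged: [6, 7]
Compare 9 vs 7: take 7 from right. Merged: [6, 7, 7]
Compare 9 vs 7: take 7 from right. Merged: [6, 7, 7, 7]
Compare 9 vs 10: take 9 from left. Merged: [6, 7, 7, 7, 9]
Append remaining from right: [10]. Merged: [6, 7, 7, 7, 9, 10]

Final merged array: [6, 7, 7, 7, 9, 10]
Total comparisons: 5

The merged array is [6, 7, 7, 7, 9, 10], requiring 5 comparisons. The merge step runs in O(n) time where n is the total number of elements.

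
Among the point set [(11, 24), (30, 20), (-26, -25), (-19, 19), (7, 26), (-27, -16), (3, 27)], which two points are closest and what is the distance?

Computing all pairwise distances among 7 points:

d((11, 24), (30, 20)) = 19.4165
d((11, 24), (-26, -25)) = 61.4003
d((11, 24), (-19, 19)) = 30.4138
d((11, 24), (7, 26)) = 4.4721
d((11, 24), (-27, -16)) = 55.1725
d((11, 24), (3, 27)) = 8.544
d((30, 20), (-26, -25)) = 71.8401
d((30, 20), (-19, 19)) = 49.0102
d((30, 20), (7, 26)) = 23.7697
d((30, 20), (-27, -16)) = 67.4166
d((30, 20), (3, 27)) = 27.8927
d((-26, -25), (-19, 19)) = 44.5533
d((-26, -25), (7, 26)) = 60.7454
d((-26, -25), (-27, -16)) = 9.0554
d((-26, -25), (3, 27)) = 59.5399
d((-19, 19), (7, 26)) = 26.9258
d((-19, 19), (-27, -16)) = 35.9026
d((-19, 19), (3, 27)) = 23.4094
d((7, 26), (-27, -16)) = 54.037
d((7, 26), (3, 27)) = 4.1231 <-- minimum
d((-27, -16), (3, 27)) = 52.4309

Closest pair: (7, 26) and (3, 27) with distance 4.1231

The closest pair is (7, 26) and (3, 27) with Euclidean distance 4.1231. For 7 points, brute-force pairwise comparison is shown above. For large n, the divide-and-conquer algorithm (sort by x, recurse on halves, check the dividing strip) achieves O(n log n).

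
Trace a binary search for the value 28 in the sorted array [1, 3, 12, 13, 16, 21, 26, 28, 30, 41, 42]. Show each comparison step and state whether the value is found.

Binary search for 28 in [1, 3, 12, 13, 16, 21, 26, 28, 30, 41, 42]:

lo=0, hi=10, mid=5, arr[mid]=21 -> 21 < 28, search right half
lo=6, hi=10, mid=8, arr[mid]=30 -> 30 > 28, search left half
lo=6, hi=7, mid=6, arr[mid]=26 -> 26 < 28, search right half
lo=7, hi=7, mid=7, arr[mid]=28 -> Found target at index 7!

Binary search finds 28 at index 7 after 4 comparisons. The search repeatedly halves the search space by comparing with the middle element.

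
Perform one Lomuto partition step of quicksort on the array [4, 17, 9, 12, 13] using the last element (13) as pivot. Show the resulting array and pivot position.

Lomuto partition with pivot = 13:

Initial array: [4, 17, 9, 12, 13]

arr[0]=4 <= 13: swap with position 0, array becomes [4, 17, 9, 12, 13]
arr[1]=17 > 13: no swap
arr[2]=9 <= 13: swap with position 1, array becomes [4, 9, 17, 12, 13]
arr[3]=12 <= 13: swap with position 2, array becomes [4, 9, 12, 17, 13]

Place pivot at position 3: [4, 9, 12, 13, 17]
Pivot position: 3

After partitioning with pivot 13, the array becomes [4, 9, 12, 13, 17]. The pivot is placed at index 3. All elements to the left of the pivot are <= 13, and all elements to the right are > 13.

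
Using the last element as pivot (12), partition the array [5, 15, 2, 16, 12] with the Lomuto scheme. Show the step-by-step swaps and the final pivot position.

Lomuto partition with pivot = 12:

Initial array: [5, 15, 2, 16, 12]

arr[0]=5 <= 12: swap with position 0, array becomes [5, 15, 2, 16, 12]
arr[1]=15 > 12: no swap
arr[2]=2 <= 12: swap with position 1, array becomes [5, 2, 15, 16, 12]
arr[3]=16 > 12: no swap

Place pivot at position 2: [5, 2, 12, 16, 15]
Pivot position: 2

After partitioning with pivot 12, the array becomes [5, 2, 12, 16, 15]. The pivot is placed at index 2. All elements to the left of the pivot are <= 12, and all elements to the right are > 12.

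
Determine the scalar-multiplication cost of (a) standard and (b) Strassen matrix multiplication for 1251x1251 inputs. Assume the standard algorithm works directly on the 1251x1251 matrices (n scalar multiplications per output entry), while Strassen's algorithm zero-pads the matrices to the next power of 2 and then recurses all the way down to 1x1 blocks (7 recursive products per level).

Matrix multiplication for 1251x1251 matrices:

Strassen's algorithm requires power-of-2 dimensions. Pad 1251x1251 to 2048x2048 (next power of 2).

Standard algorithm: 1251^3 = 1957816251 multiplications
Strassen's algorithm: 7^(log2(2048)) = 7^11 = 1977326743 multiplications
Difference: 1957816251 - 1977326743 = -19510492 (Strassen uses MORE here due to padding overhead — for small or just-over-power-of-2 n, padding can outweigh the per-level savings)

Standard: 1957816251 multiplications (1251^3). Strassen: 1977326743 multiplications (7^11, after padding to 2048x2048). Strassen reduces 8 recursive multiplications to 7 at each level.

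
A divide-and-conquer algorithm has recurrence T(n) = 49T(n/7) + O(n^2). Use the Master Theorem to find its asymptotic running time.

Master Theorem for T(n) = 49T(n/7) + O(n^2):

a = 49, b = 7, c = 2
log_b(a) = log_7(49) = 2.0000

Case 2: c = 2 = log_7(49) = 2.0000
T(n) = O(n^2 log n) = O(n^2 log n)

For T(n) = 49T(n/7) + O(n^2): log_7(49) = 2.0000. This is Case 2 of the Master Theorem (c = log_b(a), equal work at all levels), giving O(n^2 log n).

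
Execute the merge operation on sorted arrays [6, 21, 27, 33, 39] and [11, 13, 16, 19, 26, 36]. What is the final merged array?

Merging process:

Compare 6 vs 11: take 6 from left. Merged: [6]
Compare 21 vs 11: take 11 from right. Merged: [6, 11]
Compare 21 vs 13: take 13 from right. Merged: [6, 11, 13]
Compare 21 vs 16: take 16 from right. Merged: [6, 11, 13, 16]
Compare 21 vs 19: take 19 from right. Merged: [6, 11, 13, 16, 19]
Compare 21 vs 26: take 21 from left. Merged: [6, 11, 13, 16, 19, 21]
Compare 27 vs 26: take 26 from right. Merged: [6, 11, 13, 16, 19, 21, 26]
Compare 27 vs 36: take 27 from left. Merged: [6, 11, 13, 16, 19, 21, 26, 27]
Compare 33 vs 36: take 33 from left. Merged: [6, 11, 13, 16, 19, 21, 26, 27, 33]
Compare 39 vs 36: take 36 from right. Merged: [6, 11, 13, 16, 19, 21, 26, 27, 33, 36]
Append remaining from left: [39]. Merged: [6, 11, 13, 16, 19, 21, 26, 27, 33, 36, 39]

Final merged array: [6, 11, 13, 16, 19, 21, 26, 27, 33, 36, 39]
Total comparisons: 10

The merged array is [6, 11, 13, 16, 19, 21, 26, 27, 33, 36, 39], requiring 10 comparisons. The merge step runs in O(n) time where n is the total number of elements.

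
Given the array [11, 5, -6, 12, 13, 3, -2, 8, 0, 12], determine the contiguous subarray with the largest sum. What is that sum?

Using Kadane's algorithm on [11, 5, -6, 12, 13, 3, -2, 8, 0, 12]:

Scanning through the array:
Position 1 (value 5): max_ending_here = 16, max_so_far = 16
Position 2 (value -6): max_ending_here = 10, max_so_far = 16
Position 3 (value 12): max_ending_here = 22, max_so_far = 22
Position 4 (value 13): max_ending_here = 35, max_so_far = 35
Position 5 (value 3): max_ending_here = 38, max_so_far = 38
Position 6 (value -2): max_ending_here = 36, max_so_far = 38
Position 7 (value 8): max_ending_here = 44, max_so_far = 44
Position 8 (value 0): max_ending_here = 44, max_so_far = 44
Position 9 (value 12): max_ending_here = 56, max_so_far = 56

Maximum subarray: [11, 5, -6, 12, 13, 3, -2, 8, 0, 12]
Maximum sum: 56

The maximum subarray is [11, 5, -6, 12, 13, 3, -2, 8, 0, 12] with sum 56. This subarray runs from index 0 to index 9.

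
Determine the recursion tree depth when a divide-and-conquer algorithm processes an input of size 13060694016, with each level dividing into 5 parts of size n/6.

For divide and conquer with division factor 6:

Problem sizes at each level:
Level 0: 13060694016
Level 1: 2176782336
Level 2: 362797056
Level 3: 60466176
Level 4: 10077696
Level 5: 1679616
Level 6: 279936
Level 7: 46656
Level 8: 7776
Level 9: 1296
Level 10: 216
Level 11: 36
Level 12: 6
Level 13: 1

The root is level 0 and the size-1 base case is level 13 (the tree spans levels 0 through 13, i.e. 14 levels counting the root), so the depth is the number of divisions: log_6(13060694016) = 13

The recursion tree depth is log_6(13060694016) = 13. At each level, the problem size is divided by 6, so it takes 13 divisions to reduce to a base case of size 1. The algorithm makes 5 recursive calls at each level.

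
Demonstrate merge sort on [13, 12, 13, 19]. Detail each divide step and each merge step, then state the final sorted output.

Merge sort trace:

Split: [13, 12, 13, 19] -> [13, 12] and [13, 19]
  Split: [13, 12] -> [13] and [12]
  Merge: [13] + [12] -> [12, 13]
  Split: [13, 19] -> [13] and [19]
  Merge: [13] + [19] -> [13, 19]
Merge: [12, 13] + [13, 19] -> [12, 13, 13, 19]

Final sorted array: [12, 13, 13, 19]

The merge sort proceeds by recursively splitting the array and merging sorted halves.
After all merges, the sorted array is [12, 13, 13, 19].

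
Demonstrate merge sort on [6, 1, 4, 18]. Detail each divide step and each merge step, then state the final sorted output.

Merge sort trace:

Split: [6, 1, 4, 18] -> [6, 1] and [4, 18]
  Split: [6, 1] -> [6] and [1]
  Merge: [6] + [1] -> [1, 6]
  Split: [4, 18] -> [4] and [18]
  Merge: [4] + [18] -> [4, 18]
Merge: [1, 6] + [4, 18] -> [1, 4, 6, 18]

Final sorted array: [1, 4, 6, 18]

The merge sort proceeds by recursively splitting the array and merging sorted halves.
After all merges, the sorted array is [1, 4, 6, 18].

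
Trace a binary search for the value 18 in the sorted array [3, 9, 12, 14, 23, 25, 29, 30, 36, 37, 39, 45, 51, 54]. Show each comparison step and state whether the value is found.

Binary search for 18 in [3, 9, 12, 14, 23, 25, 29, 30, 36, 37, 39, 45, 51, 54]:

lo=0, hi=13, mid=6, arr[mid]=29 -> 29 > 18, search left half
lo=0, hi=5, mid=2, arr[mid]=12 -> 12 < 18, search right half
lo=3, hi=5, mid=4, arr[mid]=23 -> 23 > 18, search left half
lo=3, hi=3, mid=3, arr[mid]=14 -> 14 < 18, search right half
lo=4 > hi=3, target 18 not found

Binary search determines that 18 is not in the array after 4 comparisons. The search space was exhausted without finding the target.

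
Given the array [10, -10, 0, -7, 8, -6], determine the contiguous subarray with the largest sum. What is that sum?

Using Kadane's algorithm on [10, -10, 0, -7, 8, -6]:

Scanning through the array:
Position 1 (value -10): max_ending_here = 0, max_so_far = 10
Position 2 (value 0): max_ending_here = 0, max_so_far = 10
Position 3 (value -7): max_ending_here = -7, max_so_far = 10
Position 4 (value 8): max_ending_here = 8, max_so_far = 10
Position 5 (value -6): max_ending_here = 2, max_so_far = 10

Maximum subarray: [10]
Maximum sum: 10

The maximum subarray is [10] with sum 10. This subarray runs from index 0 to index 0.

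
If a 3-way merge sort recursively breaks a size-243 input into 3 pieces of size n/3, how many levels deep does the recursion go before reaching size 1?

For divide and conquer with division factor 3:

Problem sizes at each level:
Level 0: 243
Level 1: 81
Level 2: 27
Level 3: 9
Level 4: 3
Level 5: 1

The root is level 0 and the size-1 base case is level 5 (the tree spans levels 0 through 5, i.e. 6 levels counting the root), so the depth is the number of divisions: log_3(243) = 5

The recursion tree depth is log_3(243) = 5. At each level, the problem size is divided by 3, so it takes 5 divisions to reduce to a base case of size 1. The algorithm makes 3 recursive calls at each level.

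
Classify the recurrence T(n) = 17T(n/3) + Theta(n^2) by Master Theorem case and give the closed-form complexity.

Master Theorem for T(n) = 17T(n/3) + O(n^2):

a = 17, b = 3, c = 2
log_b(a) = log_3(17) = 2.5789

Case 1: c = 2 < log_3(17) = 2.5789
T(n) = O(n^(log_3 17))

For T(n) = 17T(n/3) + O(n^2): log_3(17) = 2.5789. This is Case 1 of the Master Theorem (c < log_b(a), work dominated by leaves), giving O(n^(log_3 17)).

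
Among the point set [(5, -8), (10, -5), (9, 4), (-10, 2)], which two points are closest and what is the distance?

Computing all pairwise distances among 4 points:

d((5, -8), (10, -5)) = 5.831 <-- minimum
d((5, -8), (9, 4)) = 12.6491
d((5, -8), (-10, 2)) = 18.0278
d((10, -5), (9, 4)) = 9.0554
d((10, -5), (-10, 2)) = 21.1896
d((9, 4), (-10, 2)) = 19.105

Closest pair: (5, -8) and (10, -5) with distance 5.831

The closest pair is (5, -8) and (10, -5) with Euclidean distance 5.831. For 4 points, brute-force pairwise comparison is shown above. For large n, the divide-and-conquer algorithm (sort by x, recurse on halves, check the dividing strip) achieves O(n log n).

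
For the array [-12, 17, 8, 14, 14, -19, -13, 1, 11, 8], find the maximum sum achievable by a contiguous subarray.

Using Kadane's algorithm on [-12, 17, 8, 14, 14, -19, -13, 1, 11, 8]:

Scanning through the array:
Position 1 (value 17): max_ending_here = 17, max_so_far = 17
Position 2 (value 8): max_ending_here = 25, max_so_far = 25
Position 3 (value 14): max_ending_here = 39, max_so_far = 39
Position 4 (value 14): max_ending_here = 53, max_so_far = 53
Position 5 (value -19): max_ending_here = 34, max_so_far = 53
Position 6 (value -13): max_ending_here = 21, max_so_far = 53
Position 7 (value 1): max_ending_here = 22, max_so_far = 53
Position 8 (value 11): max_ending_here = 33, max_so_far = 53
Position 9 (value 8): max_ending_here = 41, max_so_far = 53

Maximum subarray: [17, 8, 14, 14]
Maximum sum: 53

The maximum subarray is [17, 8, 14, 14] with sum 53. This subarray runs from index 1 to index 4.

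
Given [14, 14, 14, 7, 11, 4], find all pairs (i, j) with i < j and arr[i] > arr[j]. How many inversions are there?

Finding inversions in [14, 14, 14, 7, 11, 4]:

(0, 3): arr[0]=14 > arr[3]=7
(0, 4): arr[0]=14 > arr[4]=11
(0, 5): arr[0]=14 > arr[5]=4
(1, 3): arr[1]=14 > arr[3]=7
(1, 4): arr[1]=14 > arr[4]=11
(1, 5): arr[1]=14 > arr[5]=4
(2, 3): arr[2]=14 > arr[3]=7
(2, 4): arr[2]=14 > arr[4]=11
(2, 5): arr[2]=14 > arr[5]=4
(3, 5): arr[3]=7 > arr[5]=4
(4, 5): arr[4]=11 > arr[5]=4

Total inversions: 11

The array has 11 inversion(s): (0,3), (0,4), (0,5), (1,3), (1,4), (1,5), (2,3), (2,4), (2,5), (3,5), (4,5). Each pair (i,j) satisfies i < j and arr[i] > arr[j].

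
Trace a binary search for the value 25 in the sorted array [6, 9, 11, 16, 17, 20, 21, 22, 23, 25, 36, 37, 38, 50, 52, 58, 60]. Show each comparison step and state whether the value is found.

Binary search for 25 in [6, 9, 11, 16, 17, 20, 21, 22, 23, 25, 36, 37, 38, 50, 52, 58, 60]:

lo=0, hi=16, mid=8, arr[mid]=23 -> 23 < 25, search right half
lo=9, hi=16, mid=12, arr[mid]=38 -> 38 > 25, search left half
lo=9, hi=11, mid=10, arr[mid]=36 -> 36 > 25, search left half
lo=9, hi=9, mid=9, arr[mid]=25 -> Found target at index 9!

Binary search finds 25 at index 9 after 4 comparisons. The search repeatedly halves the search space by comparing with the middle element.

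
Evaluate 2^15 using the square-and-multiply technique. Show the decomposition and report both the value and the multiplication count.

Computing 2^15 by squaring (build up from 2^1; each line after the first costs one multiplication):

2^1 = 2
2^2 = (2^1)^2 = 2^2 = 4
2^3 = 2 * 2^2 = 2 * 4 = 8
2^6 = (2^3)^2 = 8^2 = 64
2^7 = 2 * 2^6 = 2 * 64 = 128
2^14 = (2^7)^2 = 128^2 = 16384
2^15 = 2 * 2^14 = 2 * 16384 = 32768

Result: 32768
Multiplications needed: 6 (6 lines after 2^1)

2^15 = 32768. Using exponentiation by squaring, this requires 6 multiplications. The key idea: if the exponent is even, square the half-power; if odd, multiply by the base once.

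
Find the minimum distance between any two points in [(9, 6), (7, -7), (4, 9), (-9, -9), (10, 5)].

Computing all pairwise distances among 5 points:

d((9, 6), (7, -7)) = 13.1529
d((9, 6), (4, 9)) = 5.831
d((9, 6), (-9, -9)) = 23.4307
d((9, 6), (10, 5)) = 1.4142 <-- minimum
d((7, -7), (4, 9)) = 16.2788
d((7, -7), (-9, -9)) = 16.1245
d((7, -7), (10, 5)) = 12.3693
d((4, 9), (-9, -9)) = 22.2036
d((4, 9), (10, 5)) = 7.2111
d((-9, -9), (10, 5)) = 23.6008

Closest pair: (9, 6) and (10, 5) with distance 1.4142

The closest pair is (9, 6) and (10, 5) with Euclidean distance 1.4142. For 5 points, brute-force pairwise comparison is shown above. For large n, the divide-and-conquer algorithm (sort by x, recurse on halves, check the dividing strip) achieves O(n log n).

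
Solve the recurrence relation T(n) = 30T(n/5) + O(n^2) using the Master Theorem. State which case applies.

Master Theorem for T(n) = 30T(n/5) + O(n^2):

a = 30, b = 5, c = 2
log_b(a) = log_5(30) = 2.1133

Case 1: c = 2 < log_5(30) = 2.1133
T(n) = O(n^(log_5 30))

For T(n) = 30T(n/5) + O(n^2): log_5(30) = 2.1133. This is Case 1 of the Master Theorem (c < log_b(a), work dominated by leaves), giving O(n^(log_5 30)).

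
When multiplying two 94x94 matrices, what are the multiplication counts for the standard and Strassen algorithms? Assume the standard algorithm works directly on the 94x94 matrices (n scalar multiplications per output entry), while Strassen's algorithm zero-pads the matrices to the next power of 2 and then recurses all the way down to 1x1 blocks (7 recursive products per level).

Matrix multiplication for 94x94 matrices:

Strassen's algorithm requires power-of-2 dimensions. Pad 94x94 to 128x128 (next power of 2).

Standard algorithm: 94^3 = 830584 multiplications
Strassen's algorithm: 7^(log2(128)) = 7^7 = 823543 multiplications
Savings: 830584 - 823543 = 7041 multiplications

Standard: 830584 multiplications (94^3). Strassen: 823543 multiplications (7^7, after padding to 128x128). Strassen reduces 8 recursive multiplications to 7 at each level.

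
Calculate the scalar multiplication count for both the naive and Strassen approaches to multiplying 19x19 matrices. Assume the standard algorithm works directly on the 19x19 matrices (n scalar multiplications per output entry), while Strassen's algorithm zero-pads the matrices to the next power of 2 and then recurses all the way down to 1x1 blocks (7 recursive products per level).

Matrix multiplication for 19x19 matrices:

Strassen's algorithm requires power-of-2 dimensions. Pad 19x19 to 32x32 (next power of 2).

Standard algorithm: 19^3 = 6859 multiplications
Strassen's algorithm: 7^(log2(32)) = 7^5 = 16807 multiplications
Difference: 6859 - 16807 = -9948 (Strassen uses MORE here due to padding overhead — for small or just-over-power-of-2 n, padding can outweigh the per-level savings)

Standard: 6859 multiplications (19^3). Strassen: 16807 multiplications (7^5, after padding to 32x32). Strassen reduces 8 recursive multiplications to 7 at each level.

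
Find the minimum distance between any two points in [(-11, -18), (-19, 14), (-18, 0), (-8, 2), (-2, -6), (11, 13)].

Computing all pairwise distances among 6 points:

d((-11, -18), (-19, 14)) = 32.9848
d((-11, -18), (-18, 0)) = 19.3132
d((-11, -18), (-8, 2)) = 20.2237
d((-11, -18), (-2, -6)) = 15.0
d((-11, -18), (11, 13)) = 38.0132
d((-19, 14), (-18, 0)) = 14.0357
d((-19, 14), (-8, 2)) = 16.2788
d((-19, 14), (-2, -6)) = 26.2488
d((-19, 14), (11, 13)) = 30.0167
d((-18, 0), (-8, 2)) = 10.198
d((-18, 0), (-2, -6)) = 17.088
d((-18, 0), (11, 13)) = 31.7805
d((-8, 2), (-2, -6)) = 10.0 <-- minimum
d((-8, 2), (11, 13)) = 21.9545
d((-2, -6), (11, 13)) = 23.0217

Closest pair: (-8, 2) and (-2, -6) with distance 10.0

The closest pair is (-8, 2) and (-2, -6) with Euclidean distance 10.0. For 6 points, brute-force pairwise comparison is shown above. For large n, the divide-and-conquer algorithm (sort by x, recurse on halves, check the dividing strip) achieves O(n log n).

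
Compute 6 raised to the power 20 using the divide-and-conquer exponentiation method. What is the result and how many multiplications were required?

Computing 6^20 by squaring (build up from 6^1; each line after the first costs one multiplication):

6^1 = 6
6^2 = (6^1)^2 = 6^2 = 36
6^4 = (6^2)^2 = 36^2 = 1296
6^5 = 6 * 6^4 = 6 * 1296 = 7776
6^10 = (6^5)^2 = 7776^2 = 60466176
6^20 = (6^10)^2 = 60466176^2 = 3656158440062976

Result: 3656158440062976
Multiplications needed: 5 (5 lines after 6^1)

6^20 = 3656158440062976. Using exponentiation by squaring, this requires 5 multiplications. The key idea: if the exponent is even, square the half-power; if odd, multiply by the base once.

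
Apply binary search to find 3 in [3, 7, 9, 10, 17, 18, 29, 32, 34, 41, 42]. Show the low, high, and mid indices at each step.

Binary search for 3 in [3, 7, 9, 10, 17, 18, 29, 32, 34, 41, 42]:

lo=0, hi=10, mid=5, arr[mid]=18 -> 18 > 3, search left half
lo=0, hi=4, mid=2, arr[mid]=9 -> 9 > 3, search left half
lo=0, hi=1, mid=0, arr[mid]=3 -> Found target at index 0!

Binary search finds 3 at index 0 after 3 comparisons. The search repeatedly halves the search space by comparing with the middle element.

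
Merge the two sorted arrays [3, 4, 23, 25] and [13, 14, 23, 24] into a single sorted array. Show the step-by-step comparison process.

Merging process:

Compare 3 vs 13: take 3 from left. Merged: [3]
Compare 4 vs 13: take 4 from left. Merged: [3, 4]
Compare 23 vs 13: take 13 from right. Merged: [3, 4, 13]
Compare 23 vs 14: take 14 from right. Merged: [3, 4, 13, 14]
Compare 23 vs 23: take 23 from left. Merged: [3, 4, 13, 14, 23]
Compare 25 vs 23: take 23 from right. Merged: [3, 4, 13, 14, 23, 23]
Compare 25 vs 24: take 24 from right. Merged: [3, 4, 13, 14, 23, 23, 24]
Append remaining from left: [25]. Merged: [3, 4, 13, 14, 23, 23, 24, 25]

Final merged array: [3, 4, 13, 14, 23, 23, 24, 25]
Total comparisons: 7

The merged array is [3, 4, 13, 14, 23, 23, 24, 25], requiring 7 comparisons. The merge step runs in O(n) time where n is the total number of elements.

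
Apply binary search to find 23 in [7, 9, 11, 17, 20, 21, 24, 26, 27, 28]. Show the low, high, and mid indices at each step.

Binary search for 23 in [7, 9, 11, 17, 20, 21, 24, 26, 27, 28]:

lo=0, hi=9, mid=4, arr[mid]=20 -> 20 < 23, search right half
lo=5, hi=9, mid=7, arr[mid]=26 -> 26 > 23, search left half
lo=5, hi=6, mid=5, arr[mid]=21 -> 21 < 23, search right half
lo=6, hi=6, mid=6, arr[mid]=24 -> 24 > 23, search left half
lo=6 > hi=5, target 23 not found

Binary search determines that 23 is not in the array after 4 comparisons. The search space was exhausted without finding the target.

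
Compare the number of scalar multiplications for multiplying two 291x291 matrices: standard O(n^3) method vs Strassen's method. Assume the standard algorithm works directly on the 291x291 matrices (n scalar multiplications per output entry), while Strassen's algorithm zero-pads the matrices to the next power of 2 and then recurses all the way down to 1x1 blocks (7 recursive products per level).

Matrix multiplication for 291x291 matrices:

Strassen's algorithm requires power-of-2 dimensions. Pad 291x291 to 512x512 (next power of 2).

Standard algorithm: 291^3 = 24642171 multiplications
Strassen's algorithm: 7^(log2(512)) = 7^9 = 40353607 multiplications
Difference: 24642171 - 40353607 = -15711436 (Strassen uses MORE here due to padding overhead — for small or just-over-power-of-2 n, padding can outweigh the per-level savings)

Standard: 24642171 multiplications (291^3). Strassen: 40353607 multiplications (7^9, after padding to 512x512). Strassen reduces 8 recursive multiplications to 7 at each level.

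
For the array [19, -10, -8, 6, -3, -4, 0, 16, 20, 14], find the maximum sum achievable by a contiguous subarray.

Using Kadane's algorithm on [19, -10, -8, 6, -3, -4, 0, 16, 20, 14]:

Scanning through the array:
Position 1 (value -10): max_ending_here = 9, max_so_far = 19
Position 2 (value -8): max_ending_here = 1, max_so_far = 19
Position 3 (value 6): max_ending_here = 7, max_so_far = 19
Position 4 (value -3): max_ending_here = 4, max_so_far = 19
Position 5 (value -4): max_ending_here = 0, max_so_far = 19
Position 6 (value 0): max_ending_here = 0, max_so_far = 19
Position 7 (value 16): max_ending_here = 16, max_so_far = 19
Position 8 (value 20): max_ending_here = 36, max_so_far = 36
Position 9 (value 14): max_ending_here = 50, max_so_far = 50

Maximum subarray: [19, -10, -8, 6, -3, -4, 0, 16, 20, 14]
Maximum sum: 50

The maximum subarray is [19, -10, -8, 6, -3, -4, 0, 16, 20, 14] with sum 50. This subarray runs from index 0 to index 9.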